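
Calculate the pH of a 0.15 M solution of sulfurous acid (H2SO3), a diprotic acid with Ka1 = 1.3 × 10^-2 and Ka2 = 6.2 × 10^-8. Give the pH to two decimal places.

Ka1 ≫ Ka2, so treat the first dissociation as the only significant source of H+.
Ka1 = x²/(0.15 − x) = 1.3 × 10^-2
Solving the quadratic: x = (−Ka1 + √(Ka1² + 4·Ka1·C₀))/2 = 3.81 × 10^-2 M
pH = −log(3.81 × 10^-2) = 1.42

pH = 1.42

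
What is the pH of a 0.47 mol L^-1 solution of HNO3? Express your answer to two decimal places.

HNO3 is a strong acid and dissociates completely, so [H+] = 0.47 M.
pH = -log(0.47) = 0.33

pH = 0.33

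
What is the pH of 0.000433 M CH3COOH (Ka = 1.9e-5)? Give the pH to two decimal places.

CH3COOH ⇌ CH3COO- + H+
Ka = [H+]²/(0.000433 − [H+]) = 1.9 × 10^-5
Here C₀/Ka ≈ 22.8, so the small-[H+] approximation fails. Use the quadratic:
[H+] = (−Ka + √(Ka² + 4·Ka·C₀))/2 = 8.17 × 10^-5 M
pH = −log[H+] = −log(8.17 × 10^-5) = 4.09

pH = 4.09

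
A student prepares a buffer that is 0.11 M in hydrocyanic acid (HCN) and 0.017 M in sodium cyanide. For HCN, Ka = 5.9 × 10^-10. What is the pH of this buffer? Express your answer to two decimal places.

pKa = −log(5.9 × 10^-10) = 9.229
pH = pKa + log([A⁻]/[HA]) = 9.229 + log(0.017/0.11)
pH = 9.229 + (-0.811) = 8.42

pH = 8.42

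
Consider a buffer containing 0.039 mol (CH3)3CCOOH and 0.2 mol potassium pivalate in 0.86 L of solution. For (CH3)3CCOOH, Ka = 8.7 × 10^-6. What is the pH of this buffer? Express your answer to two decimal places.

pH = 5.77

pKa = −log(8.7 × 10^-6) = 5.060
Using pH = pKa + log([base]/[acid]) with [base]/[acid] = 0.2/0.039:
pH = 5.060 + (+0.710) = 5.77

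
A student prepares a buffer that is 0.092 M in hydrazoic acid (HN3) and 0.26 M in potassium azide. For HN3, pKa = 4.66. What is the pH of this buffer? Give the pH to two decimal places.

pH = 5.11

Using pH = pKa + log([base]/[acid]) with [base]/[acid] = 0.26/0.092:
pH = 4.66 + (+0.451) = 5.11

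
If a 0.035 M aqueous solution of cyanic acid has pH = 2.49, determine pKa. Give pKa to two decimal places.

[H+] = 10^(-2.49) = 3.24 × 10^-3 M
At equilibrium [HA] = 0.035 − 3.24 × 10^-3 = 3.18 × 10^-2 M
Ka = [H+][A-]/[HA] = (3.24 × 10^-3)² / 3.18 × 10^-2 = 3.30 × 10^-4
pKa = -log(3.30 × 10^-4) = 3.48

pKa = 3.48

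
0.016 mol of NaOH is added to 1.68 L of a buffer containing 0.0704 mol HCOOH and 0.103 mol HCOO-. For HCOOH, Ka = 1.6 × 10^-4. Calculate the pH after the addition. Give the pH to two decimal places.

OH- converts HCOOH to HCOO-: HCOOH → 0.0544 mol, HCOO- → 0.119 mol.
pKa = −log(1.6 × 10^-4) = 3.796
pH = pKa + log([A⁻]/[HA]) = 3.796 + log(0.119/0.0544) = 3.796 +0.340

pH = 4.14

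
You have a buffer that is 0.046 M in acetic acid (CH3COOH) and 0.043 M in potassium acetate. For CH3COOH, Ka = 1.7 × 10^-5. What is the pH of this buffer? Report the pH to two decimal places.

pKa = −log(1.7 × 10^-5) = 4.770
Henderson–Hasselbalch: pH = pKa + log([CH3COO-]/[CH3COOH]) = 4.770 + log(0.043/0.046)
pH = 4.770 + (-0.029) = 4.74

pH = 4.74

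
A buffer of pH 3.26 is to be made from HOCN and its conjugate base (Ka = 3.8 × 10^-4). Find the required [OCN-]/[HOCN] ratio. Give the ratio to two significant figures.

ratio = 0.69

pKa = -log(3.8 × 10^-4) = 3.420
pH = pKa + log(r) ⇒ log(r) = 3.26 − 3.420 = -0.160
r = [OCN-]/[HOCN] = 10^(-0.160) = 0.692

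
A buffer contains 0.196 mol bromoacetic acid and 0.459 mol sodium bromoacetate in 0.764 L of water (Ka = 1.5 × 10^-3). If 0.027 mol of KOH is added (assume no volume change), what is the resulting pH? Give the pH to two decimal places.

pH = 3.28

After neutralization: n(BrCH2COOH) = 0.169 mol, n(BrCH2COO-) = 0.486 mol.
pKa = −log(1.5 × 10^-3) = 2.824
pH = pKa + log(n_BrCH2COO-/n_BrCH2COOH) = 2.824 + log(0.486/0.169) = 2.824 + (+0.459)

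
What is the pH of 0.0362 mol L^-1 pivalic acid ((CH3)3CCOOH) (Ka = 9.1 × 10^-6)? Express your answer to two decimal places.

(CH3)3CCOOH ⇌ (CH3)3CCOO- + H+
From the ICE table, Ka = [H+]²/(0.0362 − [H+]) = 9.1 × 10^-6.
Neglecting [H+] in the denominator: [H+] = √(9.1 × 10^-6 × 0.0362) = 5.74 × 10^-4 M
([H+]/C₀ = 1.6% < 5%, so the approximation holds.)
pH = −log[H+] = −log(5.74 × 10^-4) = 3.24

pH = 3.24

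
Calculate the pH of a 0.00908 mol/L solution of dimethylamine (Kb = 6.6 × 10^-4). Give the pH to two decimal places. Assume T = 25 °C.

pH = 11.33

(CH3)2NH + H2O ⇌ (CH3)2NH2+ + OH-
Kb = [OH-]²/(0.00908 − [OH-]) = 6.6 × 10^-4
Here C₀/Kb ≈ 13.8, so the small-[OH-] approximation fails. Use the quadratic:
[OH-] = [−0.00066 + √(0.00066² + 2.4e-05)]/2 = 2.14 × 10^-3 M
pOH = −log(2.14 × 10^-3) = 2.67; pH = 14.00 − 2.67 = 11.33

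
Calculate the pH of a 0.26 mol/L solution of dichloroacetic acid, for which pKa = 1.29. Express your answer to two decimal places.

pH = 1.03

Cl2CHCOOH ⇌ Cl2CHCOO- + H+
Ka = 10^(−1.29) = 5.13 × 10^-2
Ka = [H+]²/(0.26 − [H+]) = 5.13 × 10^-2
Here C₀/Ka ≈ 5.07, so the small-[H+] approximation fails. Use the quadratic:
[H+] = (−Ka + √(Ka² + 4·Ka·C₀))/2 = 9.27 × 10^-2 M
pH = −log(9.27 × 10^-2) = 1.03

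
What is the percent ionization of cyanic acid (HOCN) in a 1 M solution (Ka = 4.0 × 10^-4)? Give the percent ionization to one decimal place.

2.0%

HOCN ⇌ OCN- + H+; let x = [H+] at equilibrium.
x ≈ √(Ka·C₀) = √(4.0 × 10^-4 × 1) = 2.00 × 10^-2 M
Fraction ionized = 2.00 × 10^-2 / 1 = 0.0200 → 2.0%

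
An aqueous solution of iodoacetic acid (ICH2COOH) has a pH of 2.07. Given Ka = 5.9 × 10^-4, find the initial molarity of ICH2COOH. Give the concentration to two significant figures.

[H+] = 10^(-2.07) = 8.51 × 10^-3 M = x
Ka = x²/(C₀ − x) ⇒ C₀ = x + x²/Ka
C₀ = 8.51 × 10^-3 + (8.51 × 10^-3)²/(5.9 × 10^-4) = 1.31 × 10^-1 M

C₀ = 1.3 × 10^-1 M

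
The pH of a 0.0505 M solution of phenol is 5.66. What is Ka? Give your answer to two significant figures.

Ka = 9.5 × 10^-11

[H+] = 10^(-5.66) = 2.19 × 10^-6 M
At equilibrium [HA] = 0.0505 − 2.19 × 10^-6 = 5.05 × 10^-2 M
Ka = [H+][A-]/[HA] = (2.19 × 10^-6)² / 5.05 × 10^-2 = 9.5 × 10^-11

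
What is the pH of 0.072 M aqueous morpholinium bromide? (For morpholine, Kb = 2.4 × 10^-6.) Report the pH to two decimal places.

pH = 4.76

C4H8ONH2+ is the conjugate acid of the weak base C4H8ONH.
Ka = Kw/Kb = 1.0×10^-14 / 2.4 × 10^-6 = 4.17 × 10^-9
Ka = [H+]²/(0.072 − [H+]) = 4.17 × 10^-9
Neglecting [H+] in the denominator: [H+] = √(4.17 × 10^-9 × 0.072) = 1.73 × 10^-5 M
([H+]/C₀ = 0.024% < 5%, so the approximation holds.)
pH = −log[H+] = −log(1.73 × 10^-5) = 4.76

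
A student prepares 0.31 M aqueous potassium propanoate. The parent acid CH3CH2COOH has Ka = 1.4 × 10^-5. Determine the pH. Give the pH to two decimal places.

pH = 9.17

CH3CH2COO- is the conjugate base of the weak acid CH3CH2COOH.
Kb = Kw/Ka = 1.0×10^-14 / 1.4 × 10^-5 = 7.14 × 10^-10
From the ICE table, Kb = [OH-]²/(0.31 − [OH-]) = 7.14 × 10^-10.
Assume [OH-] ≪ 0.31: [OH-] ≈ √(7.14 × 10^-10 × 0.31) = 1.49 × 10^-5 M
([OH-]/C₀ = 0.0048% < 5%, so the approximation holds.)
pOH = 4.83, so pH = 14.00 − pOH = 9.17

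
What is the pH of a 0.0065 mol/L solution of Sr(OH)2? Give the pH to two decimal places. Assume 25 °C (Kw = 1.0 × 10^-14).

pH = 12.11

Sr(OH)2 is a strong base (each formula unit releases 2 OH-); [OH-] = 0.013 M.
pOH = -log(0.013) = 1.89
pH = 14.00 - 1.89 = 12.11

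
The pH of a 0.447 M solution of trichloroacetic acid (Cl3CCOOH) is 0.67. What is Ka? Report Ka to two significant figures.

[H+] = 10^(-0.67) = 2.14 × 10^-1 M
At equilibrium [HA] = 0.447 − 2.14 × 10^-1 = 2.33 × 10^-1 M
Ka = [H+][A-]/[HA] = (2.14 × 10^-1)² / 2.33 × 10^-1 = 2.0 × 10^-1

Ka = 2.0 × 10^-1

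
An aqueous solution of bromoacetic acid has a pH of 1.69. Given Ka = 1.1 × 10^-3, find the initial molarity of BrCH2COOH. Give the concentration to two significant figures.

C₀ = 4.0 × 10^-1 M

[H+] = 10^(-1.69) = 2.04 × 10^-2 M = x
Ka = x²/(C₀ − x) ⇒ C₀ = x + x²/Ka
C₀ = 2.04 × 10^-2 + (2.04 × 10^-2)²/(1.1 × 10^-3) = 3.99 × 10^-1 M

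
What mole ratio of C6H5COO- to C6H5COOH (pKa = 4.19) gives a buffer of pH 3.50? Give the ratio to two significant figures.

ratio = 0.20

pH = pKa + log(r) ⇒ log(r) = 3.50 − 4.19 = -0.69
r = [C6H5COO-]/[C6H5COOH] = 10^(-0.69) = 0.204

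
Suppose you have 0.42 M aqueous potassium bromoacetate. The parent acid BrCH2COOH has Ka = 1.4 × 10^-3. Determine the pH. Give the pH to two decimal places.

pH = 8.24

BrCH2COO- is the conjugate base of the weak acid BrCH2COOH.
Kb = Kw/Ka = 1.0×10^-14 / 1.4 × 10^-3 = 7.14 × 10^-12
Let x = [OH-] at equilibrium. Kb = x²/(0.42 − x).
Since Kb ≪ C₀, x ≈ √(Kb·C₀) = 1.73 × 10^-6 M.
Check: 0.00041% ionized — well under 5%, approximation valid.
pOH = −log(1.73 × 10^-6) = 5.76; pH = 14.00 − 5.76 = 8.24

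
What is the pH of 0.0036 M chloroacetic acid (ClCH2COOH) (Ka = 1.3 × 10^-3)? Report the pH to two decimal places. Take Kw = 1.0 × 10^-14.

ClCH2COOH ⇌ ClCH2COO- + H+
Ka = x²/(0.0036 − x) = 1.3 × 10^-3
The 5% rule fails; solving x² + Ka·x − Ka·C₀ = 0 exactly:
x = [−0.0013 + √(0.0013² + 1.87e-05)]/2 = 1.61 × 10^-3 M
pH = −log[H+] = −log(1.61 × 10^-3) = 2.79

pH = 2.79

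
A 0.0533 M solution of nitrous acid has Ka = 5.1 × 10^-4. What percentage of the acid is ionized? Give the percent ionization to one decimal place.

9.3%

HNO2 ⇌ NO2- + H+; let x = [H+] at equilibrium.
Ka = x²/(C₀ − x); solving the quadratic gives x = 4.96 × 10^-3 M.
Fraction ionized = 4.96 × 10^-3 / 0.0533 = 0.0931 → 9.3%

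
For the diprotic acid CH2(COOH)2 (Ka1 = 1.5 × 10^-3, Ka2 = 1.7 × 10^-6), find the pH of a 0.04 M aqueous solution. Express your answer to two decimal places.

Ka1 ≫ Ka2, so treat the first dissociation as the only significant source of H+.
Ka1 = x²/(0.04 − x) = 1.5 × 10^-3
Solving the quadratic: x = (−Ka1 + √(Ka1² + 4·Ka1·C₀))/2 = 7.03 × 10^-3 M
pH = −log(7.03 × 10^-3) = 2.15

pH = 2.15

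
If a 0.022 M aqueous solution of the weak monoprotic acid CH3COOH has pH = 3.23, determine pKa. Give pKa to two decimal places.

[H+] = 10^(-3.23) = 5.89 × 10^-4 M
At equilibrium [HA] = 0.022 − 5.89 × 10^-4 = 2.14 × 10^-2 M
Ka = [H+][A-]/[HA] = (5.89 × 10^-4)² / 2.14 × 10^-2 = 1.62 × 10^-5
pKa = -log(1.62 × 10^-5) = 4.79

pKa = 4.79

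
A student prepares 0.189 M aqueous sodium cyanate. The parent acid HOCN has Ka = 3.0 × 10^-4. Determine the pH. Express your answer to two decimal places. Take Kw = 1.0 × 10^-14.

OCN- is the conjugate base of the weak acid HOCN.
Kb = Kw/Ka = 1.0×10^-14 / 3.0 × 10^-4 = 3.33 × 10^-11
Kb = x²/(0.189 − x) = 3.33 × 10^-11
Neglecting x in the denominator: x = √(3.33 × 10^-11 × 0.189) = 2.51 × 10^-6 M
pOH = −log(2.51 × 10^-6) = 5.60; pH = 14.00 − 5.60 = 8.40

pH = 8.40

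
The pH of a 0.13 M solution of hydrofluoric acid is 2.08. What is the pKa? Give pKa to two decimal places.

pKa = 3.25

[H+] = 10^(-2.08) = 8.32 × 10^-3 M
At equilibrium [HA] = 0.13 − 8.32 × 10^-3 = 1.22 × 10^-1 M
Ka = [H+][A-]/[HA] = (8.32 × 10^-3)² / 1.22 × 10^-1 = 5.67 × 10^-4
pKa = -log(5.67 × 10^-4) = 3.25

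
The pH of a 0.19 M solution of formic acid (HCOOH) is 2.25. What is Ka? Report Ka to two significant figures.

Ka = 1.7 × 10^-4

[H+] = 10^(-2.25) = 5.62 × 10^-3 M
At equilibrium [HA] = 0.19 − 5.62 × 10^-3 = 1.84 × 10^-1 M
Ka = [H+][A-]/[HA] = (5.62 × 10^-3)² / 1.84 × 10^-1 = 1.7 × 10^-4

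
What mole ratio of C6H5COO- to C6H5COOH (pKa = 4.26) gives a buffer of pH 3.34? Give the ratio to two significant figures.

ratio = 0.12

pH = pKa + log(r) ⇒ log(r) = 3.34 − 4.26 = -0.92
r = [C6H5COO-]/[C6H5COOH] = 10^(-0.92) = 0.12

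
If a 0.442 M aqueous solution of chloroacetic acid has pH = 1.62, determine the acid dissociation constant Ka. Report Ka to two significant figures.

Ka = 1.4 × 10^-3

[H+] = 10^(-1.62) = 2.40 × 10^-2 M
At equilibrium [HA] = 0.442 − 2.40 × 10^-2 = 4.18 × 10^-1 M
Ka = [H+][A-]/[HA] = (2.40 × 10^-2)² / 4.18 × 10^-1 = 1.4 × 10^-3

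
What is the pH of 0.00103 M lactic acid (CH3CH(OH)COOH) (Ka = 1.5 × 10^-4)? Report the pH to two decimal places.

pH = 3.49

CH3CH(OH)COOH ⇌ CH3CH(OH)COO- + H+
From the ICE table, Ka = x²/(0.00103 − x) = 1.5 × 10^-4.
x is not negligible relative to C₀; solve x² + 0.00015·x − 1.55e-07 = 0.
x = [−0.00015 + √(0.00015² + 6.18e-07)]/2 = 3.25 × 10^-4 M
pH = −log(3.25 × 10^-4) = 3.49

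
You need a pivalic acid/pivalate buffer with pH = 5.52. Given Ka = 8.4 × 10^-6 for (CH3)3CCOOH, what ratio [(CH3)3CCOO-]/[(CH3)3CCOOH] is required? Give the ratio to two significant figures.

ratio = 2.8

pKa = -log(8.4 × 10^-6) = 5.076
pH = pKa + log(r) ⇒ log(r) = 5.52 − 5.076 = +0.444
r = [(CH3)3CCOO-]/[(CH3)3CCOOH] = 10^(+0.444) = 2.78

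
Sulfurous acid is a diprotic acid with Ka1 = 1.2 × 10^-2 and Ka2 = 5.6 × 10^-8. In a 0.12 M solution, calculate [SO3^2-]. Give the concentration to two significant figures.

5.6 × 10^-8 M

First ionization gives [H+] ≈ [HSO3-] = 3.24 × 10^-2 M.
Second step: Ka2 = [H+][SO3^2-]/[HSO3-] ≈ [SO3^2-] (since [H+] ≈ [HSO3-]).
So [SO3^2-] ≈ Ka2.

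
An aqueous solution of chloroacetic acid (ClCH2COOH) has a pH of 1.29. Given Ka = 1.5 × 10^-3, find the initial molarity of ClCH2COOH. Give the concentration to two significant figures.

[H+] = 10^(-1.29) = 5.13 × 10^-2 M = x
Ka = x²/(C₀ − x) ⇒ C₀ = x + x²/Ka
C₀ = 5.13 × 10^-2 + (5.13 × 10^-2)²/(1.5 × 10^-3) = 1.81 M

C₀ = 1.8 M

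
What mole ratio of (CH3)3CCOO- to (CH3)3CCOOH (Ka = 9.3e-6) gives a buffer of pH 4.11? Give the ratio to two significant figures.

pKa = -log(9.3 × 10^-6) = 5.032
pH = pKa + log(r) ⇒ log(r) = 4.11 − 5.032 = -0.922
r = [(CH3)3CCOO-]/[(CH3)3CCOOH] = 10^(-0.922) = 0.12

ratio = 0.12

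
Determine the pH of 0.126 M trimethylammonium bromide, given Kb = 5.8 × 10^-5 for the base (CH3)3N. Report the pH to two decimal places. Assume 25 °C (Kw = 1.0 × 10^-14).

(CH3)3NH+ is the conjugate acid of the weak base (CH3)3N.
Ka = Kw/Kb = 1.0×10^-14 / 5.8 × 10^-5 = 1.72 × 10^-10
Ka = [H+]²/(0.126 − [H+]) = 1.72 × 10^-10
Neglecting [H+] in the denominator: [H+] = √(1.72 × 10^-10 × 0.126) = 4.66 × 10^-6 M
pH = −log(4.66 × 10^-6) = 5.33

pH = 5.33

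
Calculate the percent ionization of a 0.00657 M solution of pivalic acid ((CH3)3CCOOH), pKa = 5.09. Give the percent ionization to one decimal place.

(CH3)3CCOOH ⇌ (CH3)3CCOO- + H+; let x = [H+] at equilibrium.
Ka = 10^(−5.09) = 8.13 × 10^-6
x ≈ √(Ka·C₀) = √(8.13 × 10^-6 × 0.00657) = 2.31 × 10^-4 M
% ionization = x/C₀ × 100% = 2.31 × 10^-4/0.00657 × 100% = 3.5%

3.5%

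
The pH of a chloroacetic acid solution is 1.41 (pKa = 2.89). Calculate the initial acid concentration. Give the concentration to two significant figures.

C₀ = 1.2 M

[H+] = 10^(-1.41) = 3.89 × 10^-2 M = x
Ka = 10^(−2.89) = 1.29 × 10^-3
Ka = x²/(C₀ − x) ⇒ C₀ = x + x²/Ka
C₀ = 3.89 × 10^-2 + (3.89 × 10^-2)²/(1.29 × 10^-3) = 1.21 M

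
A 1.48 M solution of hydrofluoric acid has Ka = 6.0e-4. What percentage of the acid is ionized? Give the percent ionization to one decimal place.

HF ⇌ F- + H+; let x = [H+] at equilibrium.
x ≈ √(Ka·C₀) = √(6.0 × 10^-4 × 1.48) = 2.98 × 10^-2 M
% ionization = x/C₀ × 100% = 2.98 × 10^-2/1.48 × 100% = 2.0%

2.0%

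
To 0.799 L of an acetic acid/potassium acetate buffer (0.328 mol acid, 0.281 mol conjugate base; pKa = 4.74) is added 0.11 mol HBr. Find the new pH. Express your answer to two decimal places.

pH = 4.33

Added H+ converts CH3COO- to CH3COOH: CH3COOH → 0.438 mol, CH3COO- → 0.171 mol.
pH = pKa + log(n_CH3COO-/n_CH3COOH) = 4.74 + log(0.171/0.438) = 4.74 + (-0.408)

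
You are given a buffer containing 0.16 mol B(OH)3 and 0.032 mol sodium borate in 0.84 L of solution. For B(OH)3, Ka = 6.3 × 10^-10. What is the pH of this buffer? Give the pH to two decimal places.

pH = 8.50

pKa = −log(6.3 × 10^-10) = 9.201
pH = pKa + log([A⁻]/[HA]) = 9.201 + log(0.032/0.16)
pH = 9.201 + (-0.699) = 8.50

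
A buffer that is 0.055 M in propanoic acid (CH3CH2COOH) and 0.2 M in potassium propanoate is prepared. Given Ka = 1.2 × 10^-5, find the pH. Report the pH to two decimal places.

pKa = −log(1.2 × 10^-5) = 4.921
Using pH = pKa + log([base]/[acid]) with [base]/[acid] = 0.2/0.055:
pH = 4.921 + (+0.561) = 5.48

pH = 5.48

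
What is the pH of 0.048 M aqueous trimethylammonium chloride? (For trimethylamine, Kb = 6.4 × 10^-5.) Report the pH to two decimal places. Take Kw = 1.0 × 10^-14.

(CH3)3NH+ is the conjugate acid of the weak base (CH3)3N.
Ka = Kw/Kb = 1.0×10^-14 / 6.4 × 10^-5 = 1.56 × 10^-10
From the ICE table, Ka = x²/(0.048 − x) = 1.56 × 10^-10.
Assume x ≪ 0.048: x ≈ √(1.56 × 10^-10 × 0.048) = 2.74 × 10^-6 M
pH = −log[H+] = −log(2.74 × 10^-6) = 5.56

pH = 5.56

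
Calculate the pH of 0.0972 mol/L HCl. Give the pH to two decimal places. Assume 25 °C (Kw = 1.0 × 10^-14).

HCl is a strong acid and dissociates completely, so [H+] = 0.0972 M.
pH = -log(0.0972) = 1.01

pH = 1.01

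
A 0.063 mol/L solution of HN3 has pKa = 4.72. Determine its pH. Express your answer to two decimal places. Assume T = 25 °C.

pH = 2.96

HN3 ⇌ N3- + H+
Ka = 10^(−4.72) = 1.91 × 10^-5
Ka = [H+]²/(0.063 − [H+]) = 1.91 × 10^-5
Since Ka ≪ C₀, [H+] ≈ √(Ka·C₀) = 1.10 × 10^-3 M.
pH = −log(1.10 × 10^-3) = 2.96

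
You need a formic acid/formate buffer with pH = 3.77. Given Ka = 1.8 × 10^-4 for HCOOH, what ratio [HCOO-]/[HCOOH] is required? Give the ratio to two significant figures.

ratio = 1.1

pKa = -log(1.8 × 10^-4) = 3.745
pH = pKa + log(r) ⇒ log(r) = 3.77 − 3.745 = +0.025
r = [HCOO-]/[HCOOH] = 10^(+0.025) = 1.06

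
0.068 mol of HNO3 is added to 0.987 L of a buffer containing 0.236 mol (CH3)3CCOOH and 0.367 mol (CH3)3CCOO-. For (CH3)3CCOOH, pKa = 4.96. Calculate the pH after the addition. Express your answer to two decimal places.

After neutralization: n((CH3)3CCOOH) = 0.304 mol, n((CH3)3CCOO-) = 0.299 mol.
Henderson–Hasselbalch with mole ratio 0.299/0.304: pH = 4.96 + (-0.007)

pH = 4.95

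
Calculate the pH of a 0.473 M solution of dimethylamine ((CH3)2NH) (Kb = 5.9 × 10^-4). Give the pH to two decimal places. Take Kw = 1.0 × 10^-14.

pH = 12.22

(CH3)2NH + H2O ⇌ (CH3)2NH2+ + OH-
Let x = [OH-] at equilibrium. Kb = x²/(0.473 − x).
Since Kb ≪ C₀, x ≈ √(Kb·C₀) = 1.67 × 10^-2 M.
Check: 3.5% ionized — well under 5%, approximation valid.
pOH = −log(1.67 × 10^-2) = 1.78; pH = 14.00 − 1.78 = 12.22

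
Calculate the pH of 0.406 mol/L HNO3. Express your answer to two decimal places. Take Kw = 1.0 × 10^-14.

pH = 0.39

HNO3 is a strong acid and dissociates completely, so [H+] = 0.406 M.
pH = -log(0.406) = 0.39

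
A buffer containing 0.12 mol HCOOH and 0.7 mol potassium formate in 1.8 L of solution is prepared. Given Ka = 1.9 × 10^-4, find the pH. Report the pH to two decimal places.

pKa = −log(1.9 × 10^-4) = 3.721
Henderson–Hasselbalch: pH = pKa + log([HCOO-]/[HCOOH]) = 3.721 + log(0.7/0.12)
pH = 3.721 + (+0.766) = 4.49

pH = 4.49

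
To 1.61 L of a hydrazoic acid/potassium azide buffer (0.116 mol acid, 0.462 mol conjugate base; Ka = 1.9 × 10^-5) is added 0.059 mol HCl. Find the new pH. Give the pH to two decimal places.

pH = 5.08

After neutralization: n(HN3) = 0.175 mol, n(N3-) = 0.403 mol.
pKa = −log(1.9 × 10^-5) = 4.721
pH = pKa + log([A⁻]/[HA]) = 4.721 + log(0.403/0.175) = 4.721 +0.362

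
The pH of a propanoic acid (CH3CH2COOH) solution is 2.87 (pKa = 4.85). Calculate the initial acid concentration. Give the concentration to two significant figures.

[H+] = 10^(-2.87) = 1.35 × 10^-3 M = x
Ka = 10^(−4.85) = 1.41 × 10^-5
Ka = x²/(C₀ − x) ⇒ C₀ = x + x²/Ka
C₀ = 1.35 × 10^-3 + (1.35 × 10^-3)²/(1.41 × 10^-5) = 1.31 × 10^-1 M

C₀ = 1.3 × 10^-1 M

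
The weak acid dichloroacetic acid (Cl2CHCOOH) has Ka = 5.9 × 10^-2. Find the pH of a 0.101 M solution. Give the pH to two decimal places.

Cl2CHCOOH ⇌ Cl2CHCOO- + H+
From the ICE table, Ka = [H+]²/(0.101 − [H+]) = 5.9 × 10^-2.
[H+] is not negligible relative to C₀; solve [H+]² + 0.059·[H+] − 0.00596 = 0.
[H+] = (−Ka + √(Ka² + 4·Ka·C₀))/2 = 5.31 × 10^-2 M
pH = −log[H+] = −log(5.31 × 10^-2) = 1.27

pH = 1.27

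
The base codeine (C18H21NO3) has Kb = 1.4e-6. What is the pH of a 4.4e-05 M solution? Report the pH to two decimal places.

pH = 8.86

C18H21NO3 + H2O ⇌ C18H22NO3+ + OH-
From the ICE table, Kb = [OH-]²/(4.4e-05 − [OH-]) = 1.4 × 10^-6.
[OH-] is not negligible relative to C₀; solve [OH-]² + 1.4e-06·[OH-] − 6.16e-11 = 0.
[OH-] = [−1.4e-06 + √(1.4e-06² + 2.46e-10)]/2 = 7.18 × 10^-6 M
pOH = 5.14, so pH = 14.00 − pOH = 8.86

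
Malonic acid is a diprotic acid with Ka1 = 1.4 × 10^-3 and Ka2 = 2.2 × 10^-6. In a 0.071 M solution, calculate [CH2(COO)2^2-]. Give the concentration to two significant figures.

First ionization gives [H+] ≈ [CH2(COOH)COO-] = 9.29 × 10^-3 M.
Second step: Ka2 = [H+][CH2(COO)2^2-]/[CH2(COOH)COO-] ≈ [CH2(COO)2^2-] (since [H+] ≈ [CH2(COOH)COO-]).
So [CH2(COO)2^2-] ≈ Ka2.

2.2 × 10^-6 M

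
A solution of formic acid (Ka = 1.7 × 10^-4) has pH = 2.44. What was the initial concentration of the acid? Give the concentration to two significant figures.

[H+] = 10^(-2.44) = 3.63 × 10^-3 M = x
Ka = x²/(C₀ − x) ⇒ C₀ = x + x²/Ka
C₀ = 3.63 × 10^-3 + (3.63 × 10^-3)²/(1.7 × 10^-4) = 8.11 × 10^-2 M

C₀ = 8.1 × 10^-2 M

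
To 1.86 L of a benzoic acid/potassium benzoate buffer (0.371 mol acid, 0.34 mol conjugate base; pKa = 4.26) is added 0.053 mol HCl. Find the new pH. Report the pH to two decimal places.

After neutralization: n(C6H5COOH) = 0.424 mol, n(C6H5COO-) = 0.287 mol.
pH = pKa + log([A⁻]/[HA]) = 4.26 + log(0.287/0.424) = 4.26 -0.169

pH = 4.09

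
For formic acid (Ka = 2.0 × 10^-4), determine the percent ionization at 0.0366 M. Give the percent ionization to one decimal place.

7.1%

HCOOH ⇌ HCOO- + H+; let x = [H+] at equilibrium.
Solve x² + 0.0002x − 7.32e-06 = 0 → x = 2.61 × 10^-3 M
% ionization = x/C₀ × 100% = 2.61 × 10^-3/0.0366 × 100% = 7.1%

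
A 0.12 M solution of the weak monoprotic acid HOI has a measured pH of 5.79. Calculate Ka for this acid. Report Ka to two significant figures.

Ka = 2.2 × 10^-11

[H+] = 10^(-5.79) = 1.62 × 10^-6 M
At equilibrium [HA] = 0.12 − 1.62 × 10^-6 = 1.20 × 10^-1 M
Ka = [H+][A-]/[HA] = (1.62 × 10^-6)² / 1.20 × 10^-1 = 2.2 × 10^-11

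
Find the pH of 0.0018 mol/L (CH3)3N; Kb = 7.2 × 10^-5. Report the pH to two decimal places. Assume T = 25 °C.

pH = 10.51

(CH3)3N + H2O ⇌ (CH3)3NH+ + OH-
Kb = [OH-]²/(0.0018 − [OH-]) = 7.2 × 10^-5
Here C₀/Kb ≈ 25, so the small-[OH-] approximation fails. Use the quadratic:
[OH-] = [−7.2e-05 + √(7.2e-05² + 5.18e-07)]/2 = 3.26 × 10^-4 M
pOH = 3.49, so pH = 14.00 − pOH = 10.51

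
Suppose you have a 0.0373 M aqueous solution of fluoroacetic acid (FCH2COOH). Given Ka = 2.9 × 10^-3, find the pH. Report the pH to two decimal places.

FCH2COOH ⇌ FCH2COO- + H+
From the ICE table, Ka = x²/(0.0373 − x) = 2.9 × 10^-3.
Here C₀/Ka ≈ 12.9, so the small-x approximation fails. Use the quadratic:
x = (−Ka + √(Ka² + 4·Ka·C₀))/2 = 9.05 × 10^-3 M
pH = −log(9.05 × 10^-3) = 2.04

pH = 2.04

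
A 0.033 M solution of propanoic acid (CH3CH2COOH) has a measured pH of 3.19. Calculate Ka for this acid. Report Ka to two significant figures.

Ka = 1.3 × 10^-5

[H+] = 10^(-3.19) = 6.46 × 10^-4 M
At equilibrium [HA] = 0.033 − 6.46 × 10^-4 = 3.24 × 10^-2 M
Ka = [H+][A-]/[HA] = (6.46 × 10^-4)² / 3.24 × 10^-2 = 1.3 × 10^-5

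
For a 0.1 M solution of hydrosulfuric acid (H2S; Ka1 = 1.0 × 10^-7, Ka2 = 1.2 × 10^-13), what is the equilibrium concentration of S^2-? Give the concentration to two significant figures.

1.2 × 10^-13 M

First ionization gives [H+] ≈ [HS-] = 1.00 × 10^-4 M.
Second step: Ka2 = [H+][S^2-]/[HS-] ≈ [S^2-] (since [H+] ≈ [HS-]).
So [S^2-] ≈ Ka2.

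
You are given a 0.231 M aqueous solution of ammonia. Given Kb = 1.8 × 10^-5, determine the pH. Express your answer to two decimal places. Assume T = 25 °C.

pH = 11.31

NH3 + H2O ⇌ NH4+ + OH-
Let x = [OH-] at equilibrium. Kb = x²/(0.231 − x).
Assume x ≪ 0.231: x ≈ √(1.8 × 10^-5 × 0.231) = 2.04 × 10^-3 M
pOH = 2.69, so pH = 14.00 − pOH = 11.31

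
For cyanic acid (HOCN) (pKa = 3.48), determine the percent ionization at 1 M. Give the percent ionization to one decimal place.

HOCN ⇌ OCN- + H+; let x = [H+] at equilibrium.
Ka = 10^(−3.48) = 3.31 × 10^-4
x ≈ √(Ka·C₀) = √(3.31 × 10^-4 × 1) = 1.82 × 10^-2 M
Fraction ionized = 1.82 × 10^-2 / 1 = 0.0182 → 1.8%

1.8%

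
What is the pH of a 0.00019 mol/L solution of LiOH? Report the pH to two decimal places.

pH = 10.28

LiOH is a strong base; [OH-] = 0.00019 M.
pOH = -log(0.00019) = 3.72
pH = 14.00 - 3.72 = 10.28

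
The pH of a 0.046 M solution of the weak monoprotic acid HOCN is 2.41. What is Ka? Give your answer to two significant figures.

Ka = 3.6 × 10^-4

[H+] = 10^(-2.41) = 3.89 × 10^-3 M
At equilibrium [HA] = 0.046 − 3.89 × 10^-3 = 4.21 × 10^-2 M
Ka = [H+][A-]/[HA] = (3.89 × 10^-3)² / 4.21 × 10^-2 = 3.6 × 10^-4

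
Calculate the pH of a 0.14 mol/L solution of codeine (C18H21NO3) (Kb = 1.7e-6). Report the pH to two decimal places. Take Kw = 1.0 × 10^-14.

C18H21NO3 + H2O ⇌ C18H22NO3+ + OH-
Let x = [OH-] at equilibrium. Kb = x²/(0.14 − x).
Since Kb ≪ C₀, x ≈ √(Kb·C₀) = 4.88 × 10^-4 M.
Check: 0.35% ionized — well under 5%, approximation valid.
pOH = −log(4.88 × 10^-4) = 3.31; pH = 14.00 − 3.31 = 10.69

pH = 10.69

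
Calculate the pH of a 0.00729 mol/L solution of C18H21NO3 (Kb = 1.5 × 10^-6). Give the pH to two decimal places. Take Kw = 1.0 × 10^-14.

pH = 10.02

C18H21NO3 + H2O ⇌ C18H22NO3+ + OH-
Kb = x²/(0.00729 − x) = 1.5 × 10^-6
Neglecting x in the denominator: x = √(1.5 × 10^-6 × 0.00729) = 1.05 × 10^-4 M
Check: 1.4% ionized — well under 5%, approximation valid.
pOH = 3.98, so pH = 14.00 − pOH = 10.02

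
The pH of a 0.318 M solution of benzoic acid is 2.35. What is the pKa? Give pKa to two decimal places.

[H+] = 10^(-2.35) = 4.47 × 10^-3 M
At equilibrium [HA] = 0.318 − 4.47 × 10^-3 = 3.14 × 10^-1 M
Ka = [H+][A-]/[HA] = (4.47 × 10^-3)² / 3.14 × 10^-1 = 6.36 × 10^-5
pKa = -log(6.36 × 10^-5) = 4.20

pKa = 4.20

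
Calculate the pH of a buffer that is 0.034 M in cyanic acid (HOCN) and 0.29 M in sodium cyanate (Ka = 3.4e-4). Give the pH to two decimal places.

pH = 4.40

pKa = −log(3.4 × 10^-4) = 3.469
Using pH = pKa + log([base]/[acid]) with [base]/[acid] = 0.29/0.034:
pH = 3.469 + (+0.931) = 4.40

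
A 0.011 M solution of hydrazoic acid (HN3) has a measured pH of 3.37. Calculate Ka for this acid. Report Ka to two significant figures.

Ka = 1.7 × 10^-5

[H+] = 10^(-3.37) = 4.27 × 10^-4 M
At equilibrium [HA] = 0.011 − 4.27 × 10^-4 = 1.06 × 10^-2 M
Ka = [H+][A-]/[HA] = (4.27 × 10^-4)² / 1.06 × 10^-2 = 1.7 × 10^-5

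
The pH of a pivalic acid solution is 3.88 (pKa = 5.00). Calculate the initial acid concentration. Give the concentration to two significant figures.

C₀ = 1.9 × 10^-3 M

[H+] = 10^(-3.88) = 1.32 × 10^-4 M = x
Ka = 10^(−5.00) = 1.00 × 10^-5
Ka = x²/(C₀ − x) ⇒ C₀ = x + x²/Ka
C₀ = 1.32 × 10^-4 + (1.32 × 10^-4)²/(1.00 × 10^-5) = 1.87 × 10^-3 M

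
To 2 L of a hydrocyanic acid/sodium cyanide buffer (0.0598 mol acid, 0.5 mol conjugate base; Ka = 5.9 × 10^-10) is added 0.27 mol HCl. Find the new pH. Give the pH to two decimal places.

pH = 9.07

After neutralization: n(HCN) = 0.33 mol, n(CN-) = 0.23 mol.
pKa = −log(5.9 × 10^-10) = 9.229
pH = pKa + log([A⁻]/[HA]) = 9.229 + log(0.23/0.33) = 9.229 -0.157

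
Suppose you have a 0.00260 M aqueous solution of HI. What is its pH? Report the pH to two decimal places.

pH = 2.59

HI is a strong acid and dissociates completely, so [H+] = 0.00260 M.
pH = -log(0.0026) = 2.59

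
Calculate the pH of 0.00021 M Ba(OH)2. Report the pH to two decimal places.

Ba(OH)2 is a strong base (each formula unit releases 2 OH-); [OH-] = 0.00042 M.
pOH = -log(0.00042) = 3.38
pH = 14.00 - 3.38 = 10.62

pH = 10.62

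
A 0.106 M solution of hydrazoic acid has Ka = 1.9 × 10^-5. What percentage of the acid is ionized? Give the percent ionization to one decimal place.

1.3%

HN3 ⇌ N3- + H+; let x = [H+] at equilibrium.
x ≈ √(Ka·C₀) = √(1.9 × 10^-5 × 0.106) = 1.42 × 10^-3 M
% ionization = x/C₀ × 100% = 1.42 × 10^-3/0.106 × 100% = 1.3%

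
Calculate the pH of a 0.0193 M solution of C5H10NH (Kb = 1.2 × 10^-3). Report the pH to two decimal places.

C5H10NH + H2O ⇌ C5H10NH2+ + OH-
From the ICE table, Kb = x²/(0.0193 − x) = 1.2 × 10^-3.
x is not negligible relative to C₀; solve x² + 0.0012·x − 2.32e-05 = 0.
x = [−0.0012 + √(0.0012² + 9.26e-05)]/2 = 4.25 × 10^-3 M
pOH = −log(4.25 × 10^-3) = 2.37; pH = 14.00 − 2.37 = 11.63

pH = 11.63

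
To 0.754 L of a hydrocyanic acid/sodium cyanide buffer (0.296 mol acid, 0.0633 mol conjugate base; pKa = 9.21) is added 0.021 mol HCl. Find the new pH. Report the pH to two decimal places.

Added H+ converts CN- to HCN: HCN → 0.317 mol, CN- → 0.0423 mol.
pH = pKa + log(n_CN-/n_HCN) = 9.21 + log(0.0423/0.317) = 9.21 + (-0.875)

pH = 8.34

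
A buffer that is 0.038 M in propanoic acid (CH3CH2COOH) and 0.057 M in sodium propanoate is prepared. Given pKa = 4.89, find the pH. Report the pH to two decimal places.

pH = 5.07

Henderson–Hasselbalch: pH = pKa + log([CH3CH2COO-]/[CH3CH2COOH]) = 4.89 + log(0.057/0.038)
pH = 4.89 + (+0.176) = 5.07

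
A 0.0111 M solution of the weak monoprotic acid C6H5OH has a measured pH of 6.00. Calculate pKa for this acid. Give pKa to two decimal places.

[H+] = 10^(-6.00) = 1.00 × 10^-6 M
At equilibrium [HA] = 0.0111 − 1.00 × 10^-6 = 1.11 × 10^-2 M
Ka = [H+][A-]/[HA] = (1.00 × 10^-6)² / 1.11 × 10^-2 = 9.01 × 10^-11
pKa = -log(9.01 × 10^-11) = 10.05

pKa = 10.05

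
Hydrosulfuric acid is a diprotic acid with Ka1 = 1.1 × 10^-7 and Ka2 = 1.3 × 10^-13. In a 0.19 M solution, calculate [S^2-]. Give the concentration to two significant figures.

First ionization gives [H+] ≈ [HS-] = 1.45 × 10^-4 M.
Second step: Ka2 = [H+][S^2-]/[HS-] ≈ [S^2-] (since [H+] ≈ [HS-]).
So [S^2-] ≈ Ka2.

1.3 × 10^-13 M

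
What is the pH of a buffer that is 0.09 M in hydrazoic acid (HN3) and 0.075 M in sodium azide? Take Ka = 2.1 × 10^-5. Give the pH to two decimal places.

pKa = −log(2.1 × 10^-5) = 4.678
Henderson–Hasselbalch: pH = pKa + log([N3-]/[HN3]) = 4.678 + log(0.075/0.09)
pH = 4.678 + (-0.079) = 4.60

pH = 4.60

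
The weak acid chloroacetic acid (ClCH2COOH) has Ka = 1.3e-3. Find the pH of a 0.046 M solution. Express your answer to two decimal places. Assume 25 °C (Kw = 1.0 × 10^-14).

pH = 2.15

ClCH2COOH ⇌ ClCH2COO- + H+
Ka = x²/(0.046 − x) = 1.3 × 10^-3
The 5% rule fails; solving x² + Ka·x − Ka·C₀ = 0 exactly:
x = [−0.0013 + √(0.0013² + 0.000239)]/2 = 7.11 × 10^-3 M
pH = −log(7.11 × 10^-3) = 2.15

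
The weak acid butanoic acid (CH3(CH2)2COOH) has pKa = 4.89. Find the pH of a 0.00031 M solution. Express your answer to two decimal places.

pH = 4.24

CH3(CH2)2COOH ⇌ CH3(CH2)2COO- + H+
Ka = 10^(−4.89) = 1.29 × 10^-5
From the ICE table, Ka = x²/(0.00031 − x) = 1.29 × 10^-5.
x is not negligible relative to C₀; solve x² + 1.29e-05·x − 4e-09 = 0.
x = (−Ka + √(Ka² + 4·Ka·C₀))/2 = 5.71 × 10^-5 M
pH = −log(5.71 × 10^-5) = 4.24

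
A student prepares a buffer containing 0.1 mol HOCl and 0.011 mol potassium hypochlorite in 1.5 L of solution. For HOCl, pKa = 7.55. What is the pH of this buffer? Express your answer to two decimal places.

pH = pKa + log([A⁻]/[HA]) = 7.55 + log(0.011/0.1)
pH = 7.55 + (-0.959) = 6.59

pH = 6.59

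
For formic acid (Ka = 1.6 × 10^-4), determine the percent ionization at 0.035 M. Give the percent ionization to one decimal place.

HCOOH ⇌ HCOO- + H+; let x = [H+] at equilibrium.
Solve x² + 0.00016x − 5.6e-06 = 0 → x = 2.29 × 10^-3 M
% ionization = x/C₀ × 100% = 2.29 × 10^-3/0.035 × 100% = 6.5%

6.5%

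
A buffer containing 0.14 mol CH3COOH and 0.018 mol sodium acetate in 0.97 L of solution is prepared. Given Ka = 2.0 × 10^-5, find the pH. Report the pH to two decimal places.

pH = 3.81

pKa = −log(2.0 × 10^-5) = 4.699
Using pH = pKa + log([base]/[acid]) with [base]/[acid] = 0.018/0.14:
pH = 4.699 + (-0.891) = 3.81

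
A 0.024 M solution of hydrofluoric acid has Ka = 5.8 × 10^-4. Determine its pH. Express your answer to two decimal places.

HF ⇌ F- + H+
Ka = x²/(0.024 − x) = 5.8 × 10^-4
The 5% rule fails; solving x² + Ka·x − Ka·C₀ = 0 exactly:
x = (−Ka + √(Ka² + 4·Ka·C₀))/2 = 3.45 × 10^-3 M
pH = −log[H+] = −log(3.45 × 10^-3) = 2.46

pH = 2.46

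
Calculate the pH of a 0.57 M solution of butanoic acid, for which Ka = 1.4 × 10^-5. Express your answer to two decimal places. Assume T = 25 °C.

CH3(CH2)2COOH ⇌ CH3(CH2)2COO- + H+
From the ICE table, Ka = [H+]²/(0.57 − [H+]) = 1.4 × 10^-5.
Since Ka ≪ C₀, [H+] ≈ √(Ka·C₀) = 2.82 × 10^-3 M.
([H+]/C₀ = 0.5% < 5%, so the approximation holds.)
pH = −log(2.82 × 10^-3) = 2.55

pH = 2.55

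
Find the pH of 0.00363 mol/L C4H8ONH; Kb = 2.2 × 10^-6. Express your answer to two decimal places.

pH = 9.95

C4H8ONH + H2O ⇌ C4H8ONH2+ + OH-
From the ICE table, Kb = x²/(0.00363 − x) = 2.2 × 10^-6.
Since Kb ≪ C₀, x ≈ √(Kb·C₀) = 8.94 × 10^-5 M.
pOH = 4.05, so pH = 14.00 − pOH = 9.95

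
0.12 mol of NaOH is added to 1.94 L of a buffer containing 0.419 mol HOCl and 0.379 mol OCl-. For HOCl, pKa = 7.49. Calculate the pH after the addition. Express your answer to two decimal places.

pH = 7.71

OH- converts HOCl to OCl-: HOCl → 0.299 mol, OCl- → 0.499 mol.
pH = pKa + log(n_OCl-/n_HOCl) = 7.49 + log(0.499/0.299) = 7.49 + (+0.222)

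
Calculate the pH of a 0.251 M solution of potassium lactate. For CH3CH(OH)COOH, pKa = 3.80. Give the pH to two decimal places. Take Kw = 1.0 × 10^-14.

CH3CH(OH)COO- is the conjugate base of the weak acid CH3CH(OH)COOH.
Ka = 10^(−3.80) = 1.58 × 10^-4
Kb = Kw/Ka = 1.0×10^-14 / 1.58 × 10^-4 = 6.33 × 10^-11
Kb = x²/(0.251 − x) = 6.33 × 10^-11
Assume x ≪ 0.251: x ≈ √(6.33 × 10^-11 × 0.251) = 3.99 × 10^-6 M
pOH = −log(3.99 × 10^-6) = 5.40; pH = 14.00 − 5.40 = 8.60

pH = 8.60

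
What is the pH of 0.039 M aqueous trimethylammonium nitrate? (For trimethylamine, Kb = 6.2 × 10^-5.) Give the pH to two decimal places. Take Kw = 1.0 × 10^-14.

pH = 5.60

(CH3)3NH+ is the conjugate acid of the weak base (CH3)3N.
Ka = Kw/Kb = 1.0×10^-14 / 6.2 × 10^-5 = 1.61 × 10^-10
Ka = [H+]²/(0.039 − [H+]) = 1.61 × 10^-10
Assume [H+] ≪ 0.039: [H+] ≈ √(1.61 × 10^-10 × 0.039) = 2.51 × 10^-6 M
pH = −log[H+] = −log(2.51 × 10^-6) = 5.60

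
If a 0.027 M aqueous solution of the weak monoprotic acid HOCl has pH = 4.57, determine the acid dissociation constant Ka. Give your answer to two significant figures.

[H+] = 10^(-4.57) = 2.69 × 10^-5 M
At equilibrium [HA] = 0.027 − 2.69 × 10^-5 = 2.70 × 10^-2 M
Ka = [H+][A-]/[HA] = (2.69 × 10^-5)² / 2.70 × 10^-2 = 2.7 × 10^-8

Ka = 2.7 × 10^-8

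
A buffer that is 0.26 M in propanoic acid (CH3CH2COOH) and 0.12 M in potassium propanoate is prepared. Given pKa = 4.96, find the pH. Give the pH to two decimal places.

Using pH = pKa + log([base]/[acid]) with [base]/[acid] = 0.12/0.26:
pH = 4.96 + (-0.336) = 4.62

pH = 4.62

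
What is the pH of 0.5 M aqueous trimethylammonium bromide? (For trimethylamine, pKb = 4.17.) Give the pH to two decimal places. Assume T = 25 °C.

(CH3)3NH+ is the conjugate acid of the weak base (CH3)3N.
Kb = 10^(−4.17) = 6.76 × 10^-5
Ka = Kw/Kb = 1.0×10^-14 / 6.76 × 10^-5 = 1.48 × 10^-10
Ka = x²/(0.5 − x) = 1.48 × 10^-10
Neglecting x in the denominator: x = √(1.48 × 10^-10 × 0.5) = 8.60 × 10^-6 M
(x/C₀ = 0.0017% < 5%, so the approximation holds.)
pH = −log(8.60 × 10^-6) = 5.07

pH = 5.07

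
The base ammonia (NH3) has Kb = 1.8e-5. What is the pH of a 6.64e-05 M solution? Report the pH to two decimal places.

NH3 + H2O ⇌ NH4+ + OH-
Let x = [OH-] at equilibrium. Kb = x²/(6.64e-05 − x).
The 5% rule fails; solving x² + Kb·x − Kb·C₀ = 0 exactly:
x = [−1.8e-05 + √(1.8e-05² + 4.78e-09)]/2 = 2.67 × 10^-5 M
pOH = −log(2.67 × 10^-5) = 4.57; pH = 14.00 − 4.57 = 9.43

pH = 9.43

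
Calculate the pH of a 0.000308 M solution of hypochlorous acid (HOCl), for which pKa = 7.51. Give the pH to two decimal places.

HOCl ⇌ OCl- + H+
Ka = 10^(−7.51) = 3.09 × 10^-8
Ka = x²/(0.000308 − x) = 3.09 × 10^-8
Assume x ≪ 0.000308: x ≈ √(3.09 × 10^-8 × 0.000308) = 3.08 × 10^-6 M
(x/C₀ = 1% < 5%, so the approximation holds.)
pH = −log(3.08 × 10^-6) = 5.51

pH = 5.51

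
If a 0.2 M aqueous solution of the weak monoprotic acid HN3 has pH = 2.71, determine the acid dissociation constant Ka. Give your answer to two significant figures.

[H+] = 10^(-2.71) = 1.95 × 10^-3 M
At equilibrium [HA] = 0.2 − 1.95 × 10^-3 = 1.98 × 10^-1 M
Ka = [H+][A-]/[HA] = (1.95 × 10^-3)² / 1.98 × 10^-1 = 1.9 × 10^-5

Ka = 1.9 × 10^-5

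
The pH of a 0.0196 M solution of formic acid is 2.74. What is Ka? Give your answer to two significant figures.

Ka = 1.9 × 10^-4

[H+] = 10^(-2.74) = 1.82 × 10^-3 M
At equilibrium [HA] = 0.0196 − 1.82 × 10^-3 = 1.78 × 10^-2 M
Ka = [H+][A-]/[HA] = (1.82 × 10^-3)² / 1.78 × 10^-2 = 1.9 × 10^-4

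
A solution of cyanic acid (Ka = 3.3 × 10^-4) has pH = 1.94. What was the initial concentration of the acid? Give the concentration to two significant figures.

C₀ = 4.1 × 10^-1 M

[H+] = 10^(-1.94) = 1.15 × 10^-2 M = x
Ka = x²/(C₀ − x) ⇒ C₀ = x + x²/Ka
C₀ = 1.15 × 10^-2 + (1.15 × 10^-2)²/(3.3 × 10^-4) = 4.12 × 10^-1 M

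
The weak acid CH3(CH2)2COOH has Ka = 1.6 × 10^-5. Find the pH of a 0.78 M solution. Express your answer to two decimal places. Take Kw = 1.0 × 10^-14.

CH3(CH2)2COOH ⇌ CH3(CH2)2COO- + H+
Ka = [H+]²/(0.78 − [H+]) = 1.6 × 10^-5
Neglecting [H+] in the denominator: [H+] = √(1.6 × 10^-5 × 0.78) = 3.53 × 10^-3 M
Check: 0.45% ionized — well under 5%, approximation valid.
pH = −log[H+] = −log(3.53 × 10^-3) = 2.45

pH = 2.45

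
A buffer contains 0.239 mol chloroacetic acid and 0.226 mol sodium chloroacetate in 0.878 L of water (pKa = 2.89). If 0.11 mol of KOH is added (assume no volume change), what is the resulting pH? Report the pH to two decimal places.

pH = 3.31

OH- converts ClCH2COOH to ClCH2COO-: ClCH2COOH → 0.129 mol, ClCH2COO- → 0.336 mol.
Henderson–Hasselbalch with mole ratio 0.336/0.129: pH = 2.89 + (+0.416)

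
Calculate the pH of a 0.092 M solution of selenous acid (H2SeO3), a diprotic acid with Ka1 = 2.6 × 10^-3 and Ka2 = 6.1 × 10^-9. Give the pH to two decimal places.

Since Ka1 ≫ Ka2, the first ionization dominates [H+].
Ka1 = x²/(0.092 − x) = 2.6 × 10^-3
Solving the quadratic: x = (−Ka1 + √(Ka1² + 4·Ka1·C₀))/2 = 1.42 × 10^-2 M
pH = −log(1.42 × 10^-2) = 1.85

pH = 1.85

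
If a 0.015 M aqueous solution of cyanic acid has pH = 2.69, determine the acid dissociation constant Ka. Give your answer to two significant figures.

[H+] = 10^(-2.69) = 2.04 × 10^-3 M
At equilibrium [HA] = 0.015 − 2.04 × 10^-3 = 1.30 × 10^-2 M
Ka = [H+][A-]/[HA] = (2.04 × 10^-3)² / 1.30 × 10^-2 = 3.2 × 10^-4

Ka = 3.2 × 10^-4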